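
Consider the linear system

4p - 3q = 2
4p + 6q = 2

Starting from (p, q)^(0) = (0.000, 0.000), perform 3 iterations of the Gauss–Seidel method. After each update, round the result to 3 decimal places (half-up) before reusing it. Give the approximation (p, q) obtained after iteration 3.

Iteration 1:
  p = (2 - (-3)·0.000) / (4) = 0.500
  q = (2 - (4)·0.500) / (6) = 0.000
Iteration 2:
  p = (2 - (-3)·0.000) / (4) = 0.500
  q = (2 - (4)·0.500) / (6) = 0.000
Iteration 3:
  p = (2 - (-3)·0.000) / (4) = 0.500
  q = (2 - (4)·0.500) / (6) = 0.000

(0.500, 0.000)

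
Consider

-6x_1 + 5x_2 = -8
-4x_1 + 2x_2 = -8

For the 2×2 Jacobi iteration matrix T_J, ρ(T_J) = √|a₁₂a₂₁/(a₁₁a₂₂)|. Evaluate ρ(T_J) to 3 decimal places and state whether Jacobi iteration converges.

1.291

a₁₂a₂₁/(a₁₁a₂₂) = (5)·(-4) / ((-6)·(2)) = 1.666667
ρ = √|1.666667| = √1.666667 = 1.291
ρ > 1, so Jacobi diverges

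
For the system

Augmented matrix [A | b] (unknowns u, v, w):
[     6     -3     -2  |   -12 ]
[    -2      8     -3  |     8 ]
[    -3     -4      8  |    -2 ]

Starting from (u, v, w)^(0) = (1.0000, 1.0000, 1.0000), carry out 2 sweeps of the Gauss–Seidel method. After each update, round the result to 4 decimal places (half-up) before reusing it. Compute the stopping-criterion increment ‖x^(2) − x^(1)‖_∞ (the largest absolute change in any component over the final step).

0.5148

Iteration 1:
  u = (-12 - (-3)·1.0000 - (-2)·1.0000) / (6) = -1.1667
  v = (8 - (-2)·-1.1667 - (-3)·1.0000) / (8) = 1.0833
  w = (-2 - (-3)·-1.1667 - (-4)·1.0833) / (8) = -0.1459
Iteration 2:
  u = (-12 - (-3)·1.0833 - (-2)·-0.1459) / (6) = -1.5070
  v = (8 - (-2)·-1.5070 - (-3)·-0.1459) / (8) = 0.5685
  w = (-2 - (-3)·-1.5070 - (-4)·0.5685) / (8) = -0.5309
Change: (-0.3403, -0.5148, -0.3850) → max |·| = 0.5148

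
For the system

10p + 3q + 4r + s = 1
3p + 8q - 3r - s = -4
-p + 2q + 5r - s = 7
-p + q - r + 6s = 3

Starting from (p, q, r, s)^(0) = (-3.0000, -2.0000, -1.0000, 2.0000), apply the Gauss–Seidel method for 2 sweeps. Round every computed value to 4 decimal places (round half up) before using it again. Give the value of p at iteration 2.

-0.6777

Iteration 1:
  p = (1 - (3)·-2.0000 - (4)·-1.0000 - (1)·2.0000) / (10) = 0.9000
  q = (-4 - (3)·0.9000 - (-3)·-1.0000 - (-1)·2.0000) / (8) = -0.9625
  r = (7 - (-1)·0.9000 - (2)·-0.9625 - (-1)·2.0000) / (5) = 2.3650
  s = (3 - (-1)·0.9000 - (1)·-0.9625 - (-1)·2.3650) / (6) = 1.2046
Iteration 2:
  p = (1 - (3)·-0.9625 - (4)·2.3650 - (1)·1.2046) / (10) = -0.6777
  q = (-4 - (3)·-0.6777 - (-3)·2.3650 - (-1)·1.2046) / (8) = 0.7916
  r = (7 - (-1)·-0.6777 - (2)·0.7916 - (-1)·1.2046) / (5) = 1.1887
  s = (3 - (-1)·-0.6777 - (1)·0.7916 - (-1)·1.1887) / (6) = 0.4532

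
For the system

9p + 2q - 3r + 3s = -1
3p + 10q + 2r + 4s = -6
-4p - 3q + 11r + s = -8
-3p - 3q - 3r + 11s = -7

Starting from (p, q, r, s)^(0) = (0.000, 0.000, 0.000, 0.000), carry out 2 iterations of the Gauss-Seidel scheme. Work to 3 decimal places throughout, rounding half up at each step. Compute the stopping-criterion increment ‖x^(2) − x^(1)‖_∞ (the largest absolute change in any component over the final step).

Iteration 1:
  p = (-1 - (2)·0.000 - (-3)·0.000 - (3)·0.000) / (9) = -0.111
  q = (-6 - (3)·-0.111 - (2)·0.000 - (4)·0.000) / (10) = -0.567
  r = (-8 - (-4)·-0.111 - (-3)·-0.567 - (1)·0.000) / (11) = -0.922
  s = (-7 - (-3)·-0.111 - (-3)·-0.567 - (-3)·-0.922) / (11) = -1.073
Iteration 2:
  p = (-1 - (2)·-0.567 - (-3)·-0.922 - (3)·-1.073) / (9) = 0.065
  q = (-6 - (3)·0.065 - (2)·-0.922 - (4)·-1.073) / (10) = -0.006
  r = (-8 - (-4)·0.065 - (-3)·-0.006 - (1)·-1.073) / (11) = -0.608
  s = (-7 - (-3)·0.065 - (-3)·-0.006 - (-3)·-0.608) / (11) = -0.786
Change: (0.176, 0.561, 0.314, 0.287) → max |·| = 0.561

0.561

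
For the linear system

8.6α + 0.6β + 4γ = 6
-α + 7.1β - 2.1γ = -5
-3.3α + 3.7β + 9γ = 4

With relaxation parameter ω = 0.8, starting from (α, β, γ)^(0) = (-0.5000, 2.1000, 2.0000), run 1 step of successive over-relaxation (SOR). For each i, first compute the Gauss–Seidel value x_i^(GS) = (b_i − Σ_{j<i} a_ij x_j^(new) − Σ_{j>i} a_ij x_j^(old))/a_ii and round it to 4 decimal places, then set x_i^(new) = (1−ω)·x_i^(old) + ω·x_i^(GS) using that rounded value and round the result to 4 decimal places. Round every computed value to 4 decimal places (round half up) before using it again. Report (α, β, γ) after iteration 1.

(-0.4033, 0.2844, 0.5437)

Iteration 1:
  α: GS value = (6 - (0.6)·2.1000 - (4)·2.0000) / (8.6) = -0.3791;  α ← (1−ω)·-0.5000 + ω·-0.3791 = -0.4033
  β: GS value = (-5 - (-1)·-0.4033 - (-2.1)·2.0000) / (7.1) = -0.1695;  β ← (1−ω)·2.1000 + ω·-0.1695 = 0.2844
  γ: GS value = (4 - (-3.3)·-0.4033 - (3.7)·0.2844) / (9) = 0.1796;  γ ← (1−ω)·2.0000 + ω·0.1796 = 0.5437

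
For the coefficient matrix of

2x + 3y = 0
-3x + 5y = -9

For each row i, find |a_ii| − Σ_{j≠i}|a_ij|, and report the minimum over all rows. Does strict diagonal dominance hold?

-1

row 1: |2| − (3) = -1
row 2: |5| − (3) = 2
minimum over rows = -1 → not strictly diagonally dominant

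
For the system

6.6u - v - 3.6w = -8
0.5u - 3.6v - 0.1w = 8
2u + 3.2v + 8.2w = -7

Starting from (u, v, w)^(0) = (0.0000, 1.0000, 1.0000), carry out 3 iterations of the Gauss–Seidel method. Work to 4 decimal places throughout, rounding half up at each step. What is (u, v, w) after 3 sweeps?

Iteration 1:
  u = (-8 - (-1)·1.0000 - (-3.6)·1.0000) / (6.6) = -0.5152
  v = (8 - (0.5)·-0.5152 - (-0.1)·1.0000) / (-3.6) = -2.3216
  w = (-7 - (2)·-0.5152 - (3.2)·-2.3216) / (8.2) = 0.1780
Iteration 2:
  u = (-8 - (-1)·-2.3216 - (-3.6)·0.1780) / (6.6) = -1.4668
  v = (8 - (0.5)·-1.4668 - (-0.1)·0.1780) / (-3.6) = -2.4309
  w = (-7 - (2)·-1.4668 - (3.2)·-2.4309) / (8.2) = 0.4527
Iteration 3:
  u = (-8 - (-1)·-2.4309 - (-3.6)·0.4527) / (6.6) = -1.3335
  v = (8 - (0.5)·-1.3335 - (-0.1)·0.4527) / (-3.6) = -2.4200
  w = (-7 - (2)·-1.3335 - (3.2)·-2.4200) / (8.2) = 0.4160

(-1.3335, -2.4200, 0.4160)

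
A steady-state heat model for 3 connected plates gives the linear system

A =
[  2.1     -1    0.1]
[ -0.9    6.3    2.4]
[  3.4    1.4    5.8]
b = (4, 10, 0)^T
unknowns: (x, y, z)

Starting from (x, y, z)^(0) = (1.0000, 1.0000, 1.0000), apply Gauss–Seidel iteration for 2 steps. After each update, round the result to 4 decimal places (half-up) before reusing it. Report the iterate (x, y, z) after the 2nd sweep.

(2.7208, 2.6386, -2.2319)

Iteration 1:
  x = (4 - (-1)·1.0000 - (0.1)·1.0000) / (2.1) = 2.3333
  y = (10 - (-0.9)·2.3333 - (2.4)·1.0000) / (6.3) = 1.5397
  z = (0 - (3.4)·2.3333 - (1.4)·1.5397) / (5.8) = -1.7394
Iteration 2:
  x = (4 - (-1)·1.5397 - (0.1)·-1.7394) / (2.1) = 2.7208
  y = (10 - (-0.9)·2.7208 - (2.4)·-1.7394) / (6.3) = 2.6386
  z = (0 - (3.4)·2.7208 - (1.4)·2.6386) / (5.8) = -2.2319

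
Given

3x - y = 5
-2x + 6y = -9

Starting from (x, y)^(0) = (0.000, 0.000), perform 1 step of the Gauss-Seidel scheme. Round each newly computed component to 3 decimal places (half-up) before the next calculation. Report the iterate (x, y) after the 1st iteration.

Iteration 1:
  x = (5 - (-1)·0.000) / (3) = 1.667
  y = (-9 - (-2)·1.667) / (6) = -0.944

(1.667, -0.944)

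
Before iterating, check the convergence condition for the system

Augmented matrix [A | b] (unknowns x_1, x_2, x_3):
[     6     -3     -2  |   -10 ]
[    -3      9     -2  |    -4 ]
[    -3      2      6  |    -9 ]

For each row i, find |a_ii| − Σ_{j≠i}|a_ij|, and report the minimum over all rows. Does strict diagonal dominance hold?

1

row 1: |6| − (3+2) = 1
row 2: |9| − (3+2) = 4
row 3: |6| − (3+2) = 1
minimum over rows = 1 → strictly diagonally dominant (convergence guaranteed)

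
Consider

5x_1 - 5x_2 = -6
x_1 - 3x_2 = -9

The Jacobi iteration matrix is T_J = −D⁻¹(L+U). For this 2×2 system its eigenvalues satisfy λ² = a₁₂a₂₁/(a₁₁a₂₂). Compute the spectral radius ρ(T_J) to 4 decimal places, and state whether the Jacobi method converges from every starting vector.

0.5774

a₁₂a₂₁/(a₁₁a₂₂) = (-5)·(1) / ((5)·(-3)) = 0.333333
ρ = √|0.333333| = √0.333333 = 0.5774
ρ < 1, so Jacobi converges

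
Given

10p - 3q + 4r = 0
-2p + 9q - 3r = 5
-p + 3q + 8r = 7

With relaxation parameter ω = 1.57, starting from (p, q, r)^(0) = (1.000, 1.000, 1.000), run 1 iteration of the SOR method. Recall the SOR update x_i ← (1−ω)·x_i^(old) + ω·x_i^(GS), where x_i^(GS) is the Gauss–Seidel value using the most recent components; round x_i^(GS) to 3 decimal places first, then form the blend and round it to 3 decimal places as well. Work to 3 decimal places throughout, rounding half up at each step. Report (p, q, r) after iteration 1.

Iteration 1:
  p: GS value = (0 - (-3)·1.000 - (4)·1.000) / (10) = -0.100;  p ← (1−ω)·1.000 + ω·-0.100 = -0.727
  q: GS value = (5 - (-2)·-0.727 - (-3)·1.000) / (9) = 0.727;  q ← (1−ω)·1.000 + ω·0.727 = 0.571
  r: GS value = (7 - (-1)·-0.727 - (3)·0.571) / (8) = 0.570;  r ← (1−ω)·1.000 + ω·0.570 = 0.325

(-0.727, 0.571, 0.325)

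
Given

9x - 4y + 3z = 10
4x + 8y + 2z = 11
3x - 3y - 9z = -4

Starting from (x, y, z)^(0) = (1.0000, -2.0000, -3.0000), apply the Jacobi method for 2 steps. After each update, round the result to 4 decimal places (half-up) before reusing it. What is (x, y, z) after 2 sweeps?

Iteration 1:
  x = (10 - (-4)·-2.0000 - (3)·-3.0000) / (9) = 1.2222
  y = (11 - (4)·1.0000 - (2)·-3.0000) / (8) = 1.6250
  z = (-4 - (3)·1.0000 - (-3)·-2.0000) / (-9) = 1.4444
Iteration 2:
  x = (10 - (-4)·1.6250 - (3)·1.4444) / (9) = 1.3519
  y = (11 - (4)·1.2222 - (2)·1.4444) / (8) = 0.4028
  z = (-4 - (3)·1.2222 - (-3)·1.6250) / (-9) = 0.3102

(1.3519, 0.4028, 0.3102)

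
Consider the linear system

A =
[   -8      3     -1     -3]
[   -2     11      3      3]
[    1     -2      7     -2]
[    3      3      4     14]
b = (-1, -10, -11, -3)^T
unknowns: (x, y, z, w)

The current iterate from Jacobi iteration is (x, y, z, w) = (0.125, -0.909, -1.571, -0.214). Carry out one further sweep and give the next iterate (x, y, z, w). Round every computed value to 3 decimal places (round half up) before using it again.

(0.061, -0.400, -1.910, 0.403)

One sweep:
  x = (-1 - (3)·-0.909 - (-1)·-1.571 - (-3)·-0.214) / (-8) = 0.061
  y = (-10 - (-2)·0.125 - (3)·-1.571 - (3)·-0.214) / (11) = -0.400
  z = (-11 - (1)·0.125 - (-2)·-0.909 - (-2)·-0.214) / (7) = -1.910
  w = (-3 - (3)·0.125 - (3)·-0.909 - (4)·-1.571) / (14) = 0.403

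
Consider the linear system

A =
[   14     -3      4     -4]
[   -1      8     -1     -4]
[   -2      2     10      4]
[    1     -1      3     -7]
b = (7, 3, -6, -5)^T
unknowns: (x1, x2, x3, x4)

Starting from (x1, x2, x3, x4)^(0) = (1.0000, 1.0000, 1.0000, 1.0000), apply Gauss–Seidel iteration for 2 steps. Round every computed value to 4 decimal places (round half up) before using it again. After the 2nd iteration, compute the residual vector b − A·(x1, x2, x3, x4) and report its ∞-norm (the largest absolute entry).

Iteration 1:
  x1 = (7 - (-3)·1.0000 - (4)·1.0000 - (-4)·1.0000) / (14) = 0.7143
  x2 = (3 - (-1)·0.7143 - (-1)·1.0000 - (-4)·1.0000) / (8) = 1.0893
  x3 = (-6 - (-2)·0.7143 - (2)·1.0893 - (4)·1.0000) / (10) = -1.0750
  x4 = (-5 - (1)·0.7143 - (-1)·1.0893 - (3)·-1.0750) / (-7) = 0.2000
Iteration 2:
  x1 = (7 - (-3)·1.0893 - (4)·-1.0750 - (-4)·0.2000) / (14) = 1.0977
  x2 = (3 - (-1)·1.0977 - (-1)·-1.0750 - (-4)·0.2000) / (8) = 0.4778
  x3 = (-6 - (-2)·1.0977 - (2)·0.4778 - (4)·0.2000) / (10) = -0.5560
  x4 = (-5 - (1)·1.0977 - (-1)·0.4778 - (3)·-0.5560) / (-7) = 0.5646
Residual b − A·x = (-2.4520, 1.9777, -1.4586, 0.0003); ∞-norm = 2.4520

2.4520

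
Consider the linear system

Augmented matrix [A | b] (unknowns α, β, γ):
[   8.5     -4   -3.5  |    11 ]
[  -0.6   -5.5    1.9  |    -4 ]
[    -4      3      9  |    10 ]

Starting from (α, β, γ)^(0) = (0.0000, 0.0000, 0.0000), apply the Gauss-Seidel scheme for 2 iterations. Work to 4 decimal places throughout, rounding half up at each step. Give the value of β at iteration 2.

1.0041

Iteration 1:
  α = (11 - (-4)·0.0000 - (-3.5)·0.0000) / (8.5) = 1.2941
  β = (-4 - (-0.6)·1.2941 - (1.9)·0.0000) / (-5.5) = 0.5861
  γ = (10 - (-4)·1.2941 - (3)·0.5861) / (9) = 1.4909
Iteration 2:
  α = (11 - (-4)·0.5861 - (-3.5)·1.4909) / (8.5) = 2.1838
  β = (-4 - (-0.6)·2.1838 - (1.9)·1.4909) / (-5.5) = 1.0041
  γ = (10 - (-4)·2.1838 - (3)·1.0041) / (9) = 1.7470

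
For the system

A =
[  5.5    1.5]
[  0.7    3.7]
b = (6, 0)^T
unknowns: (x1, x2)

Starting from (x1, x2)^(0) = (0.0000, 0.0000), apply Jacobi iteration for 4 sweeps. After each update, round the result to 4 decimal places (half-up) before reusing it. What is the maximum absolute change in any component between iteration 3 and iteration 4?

Iteration 1:
  x1 = (6 - (1.5)·0.0000) / (5.5) = 1.0909
  x2 = (0 - (0.7)·0.0000) / (3.7) = 0.0000
Iteration 2:
  x1 = (6 - (1.5)·0.0000) / (5.5) = 1.0909
  x2 = (0 - (0.7)·1.0909) / (3.7) = -0.2064
Iteration 3:
  x1 = (6 - (1.5)·-0.2064) / (5.5) = 1.1472
  x2 = (0 - (0.7)·1.0909) / (3.7) = -0.2064
Iteration 4:
  x1 = (6 - (1.5)·-0.2064) / (5.5) = 1.1472
  x2 = (0 - (0.7)·1.1472) / (3.7) = -0.2170
Change: (0.0000, -0.0106) → max |·| = 0.0106

0.0106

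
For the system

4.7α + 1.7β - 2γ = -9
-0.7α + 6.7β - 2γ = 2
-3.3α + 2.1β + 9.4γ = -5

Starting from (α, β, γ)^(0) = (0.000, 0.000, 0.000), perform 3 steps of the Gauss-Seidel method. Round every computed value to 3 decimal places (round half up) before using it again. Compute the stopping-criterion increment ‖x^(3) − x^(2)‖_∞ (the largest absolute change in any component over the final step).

Iteration 1:
  α = (-9 - (1.7)·0.000 - (-2)·0.000) / (4.7) = -1.915
  β = (2 - (-0.7)·-1.915 - (-2)·0.000) / (6.7) = 0.098
  γ = (-5 - (-3.3)·-1.915 - (2.1)·0.098) / (9.4) = -1.226
Iteration 2:
  α = (-9 - (1.7)·0.098 - (-2)·-1.226) / (4.7) = -2.472
  β = (2 - (-0.7)·-2.472 - (-2)·-1.226) / (6.7) = -0.326
  γ = (-5 - (-3.3)·-2.472 - (2.1)·-0.326) / (9.4) = -1.327
Iteration 3:
  α = (-9 - (1.7)·-0.326 - (-2)·-1.327) / (4.7) = -2.362
  β = (2 - (-0.7)·-2.362 - (-2)·-1.327) / (6.7) = -0.344
  γ = (-5 - (-3.3)·-2.362 - (2.1)·-0.344) / (9.4) = -1.284
Change: (0.110, -0.018, 0.043) → max |·| = 0.110

0.110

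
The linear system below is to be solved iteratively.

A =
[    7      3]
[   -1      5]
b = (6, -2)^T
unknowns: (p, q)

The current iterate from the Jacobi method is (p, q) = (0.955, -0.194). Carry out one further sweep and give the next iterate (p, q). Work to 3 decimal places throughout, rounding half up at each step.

(0.940, -0.209)

One sweep:
  p = (6 - (3)·-0.194) / (7) = 0.940
  q = (-2 - (-1)·0.955) / (5) = -0.209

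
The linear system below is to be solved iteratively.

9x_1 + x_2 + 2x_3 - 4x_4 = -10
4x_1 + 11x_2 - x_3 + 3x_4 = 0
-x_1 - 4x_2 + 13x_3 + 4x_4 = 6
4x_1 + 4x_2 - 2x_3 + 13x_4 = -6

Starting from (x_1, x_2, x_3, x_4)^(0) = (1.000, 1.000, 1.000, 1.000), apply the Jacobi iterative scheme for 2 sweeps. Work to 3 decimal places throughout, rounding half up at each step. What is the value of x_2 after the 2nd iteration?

Iteration 1:
  x_1 = (-10 - (1)·1.000 - (2)·1.000 - (-4)·1.000) / (9) = -1.000
  x_2 = (0 - (4)·1.000 - (-1)·1.000 - (3)·1.000) / (11) = -0.545
  x_3 = (6 - (-1)·1.000 - (-4)·1.000 - (4)·1.000) / (13) = 0.538
  x_4 = (-6 - (4)·1.000 - (4)·1.000 - (-2)·1.000) / (13) = -0.923
Iteration 2:
  x_1 = (-10 - (1)·-0.545 - (2)·0.538 - (-4)·-0.923) / (9) = -1.580
  x_2 = (0 - (4)·-1.000 - (-1)·0.538 - (3)·-0.923) / (11) = 0.664
  x_3 = (6 - (-1)·-1.000 - (-4)·-0.545 - (4)·-0.923) / (13) = 0.501
  x_4 = (-6 - (4)·-1.000 - (4)·-0.545 - (-2)·0.538) / (13) = 0.097

0.664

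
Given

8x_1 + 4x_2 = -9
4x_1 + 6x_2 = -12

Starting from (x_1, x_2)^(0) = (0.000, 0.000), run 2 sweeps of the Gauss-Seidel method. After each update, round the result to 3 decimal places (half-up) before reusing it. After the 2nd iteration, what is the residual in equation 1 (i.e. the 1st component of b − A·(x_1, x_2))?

Iteration 1:
  x_1 = (-9 - (4)·0.000) / (8) = -1.125
  x_2 = (-12 - (4)·-1.125) / (6) = -1.250
Iteration 2:
  x_1 = (-9 - (4)·-1.250) / (8) = -0.500
  x_2 = (-12 - (4)·-0.500) / (6) = -1.667
Residual b − A·x = (1.668, 0.002)

1.668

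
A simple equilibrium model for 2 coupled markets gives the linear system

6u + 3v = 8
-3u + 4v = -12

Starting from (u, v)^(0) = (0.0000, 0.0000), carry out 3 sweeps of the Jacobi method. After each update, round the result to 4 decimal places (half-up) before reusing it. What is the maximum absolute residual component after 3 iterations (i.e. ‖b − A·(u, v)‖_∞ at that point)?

3.3748

Iteration 1:
  u = (8 - (3)·0.0000) / (6) = 1.3333
  v = (-12 - (-3)·0.0000) / (4) = -3.0000
Iteration 2:
  u = (8 - (3)·-3.0000) / (6) = 2.8333
  v = (-12 - (-3)·1.3333) / (4) = -2.0000
Iteration 3:
  u = (8 - (3)·-2.0000) / (6) = 2.3333
  v = (-12 - (-3)·2.8333) / (4) = -0.8750
Residual b − A·x = (-3.3748, -1.5001); ∞-norm = 3.3748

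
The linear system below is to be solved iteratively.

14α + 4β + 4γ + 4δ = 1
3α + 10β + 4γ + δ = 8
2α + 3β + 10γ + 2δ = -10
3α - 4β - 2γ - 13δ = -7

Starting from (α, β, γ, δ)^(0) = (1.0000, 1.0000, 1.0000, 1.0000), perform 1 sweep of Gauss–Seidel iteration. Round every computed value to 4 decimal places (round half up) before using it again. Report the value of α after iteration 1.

-0.7857

Iteration 1:
  α = (1 - (4)·1.0000 - (4)·1.0000 - (4)·1.0000) / (14) = -0.7857
  β = (8 - (3)·-0.7857 - (4)·1.0000 - (1)·1.0000) / (10) = 0.5357
  γ = (-10 - (2)·-0.7857 - (3)·0.5357 - (2)·1.0000) / (10) = -1.2036
  δ = (-7 - (3)·-0.7857 - (-4)·0.5357 - (-2)·-1.2036) / (-13) = 0.3775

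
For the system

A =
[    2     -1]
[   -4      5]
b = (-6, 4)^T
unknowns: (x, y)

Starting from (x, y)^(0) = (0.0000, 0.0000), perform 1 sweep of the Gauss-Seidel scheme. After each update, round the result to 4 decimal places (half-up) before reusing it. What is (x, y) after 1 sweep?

Iteration 1:
  x = (-6 - (-1)·0.0000) / (2) = -3.0000
  y = (4 - (-4)·-3.0000) / (5) = -1.6000

(-3.0000, -1.6000)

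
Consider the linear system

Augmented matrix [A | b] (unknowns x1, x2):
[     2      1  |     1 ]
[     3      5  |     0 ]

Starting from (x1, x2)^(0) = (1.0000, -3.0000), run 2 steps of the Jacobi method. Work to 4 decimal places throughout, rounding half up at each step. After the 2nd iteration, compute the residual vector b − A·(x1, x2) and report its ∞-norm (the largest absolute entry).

3.6000

Iteration 1:
  x1 = (1 - (1)·-3.0000) / (2) = 2.0000
  x2 = (0 - (3)·1.0000) / (5) = -0.6000
Iteration 2:
  x1 = (1 - (1)·-0.6000) / (2) = 0.8000
  x2 = (0 - (3)·2.0000) / (5) = -1.2000
Residual b − A·x = (0.6000, 3.6000); ∞-norm = 3.6000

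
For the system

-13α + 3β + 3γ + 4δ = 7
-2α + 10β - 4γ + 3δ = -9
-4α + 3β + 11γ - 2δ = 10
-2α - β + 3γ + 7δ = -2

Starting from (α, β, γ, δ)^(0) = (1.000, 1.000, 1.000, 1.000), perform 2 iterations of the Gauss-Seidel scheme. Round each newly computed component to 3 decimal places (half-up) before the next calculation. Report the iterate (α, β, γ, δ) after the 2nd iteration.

(-0.677, -0.207, 0.552, -0.745)

Iteration 1:
  α = (7 - (3)·1.000 - (3)·1.000 - (4)·1.000) / (-13) = 0.231
  β = (-9 - (-2)·0.231 - (-4)·1.000 - (3)·1.000) / (10) = -0.754
  γ = (10 - (-4)·0.231 - (3)·-0.754 - (-2)·1.000) / (11) = 1.381
  δ = (-2 - (-2)·0.231 - (-1)·-0.754 - (3)·1.381) / (7) = -0.919
Iteration 2:
  α = (7 - (3)·-0.754 - (3)·1.381 - (4)·-0.919) / (-13) = -0.677
  β = (-9 - (-2)·-0.677 - (-4)·1.381 - (3)·-0.919) / (10) = -0.207
  γ = (10 - (-4)·-0.677 - (3)·-0.207 - (-2)·-0.919) / (11) = 0.552
  δ = (-2 - (-2)·-0.677 - (-1)·-0.207 - (3)·0.552) / (7) = -0.745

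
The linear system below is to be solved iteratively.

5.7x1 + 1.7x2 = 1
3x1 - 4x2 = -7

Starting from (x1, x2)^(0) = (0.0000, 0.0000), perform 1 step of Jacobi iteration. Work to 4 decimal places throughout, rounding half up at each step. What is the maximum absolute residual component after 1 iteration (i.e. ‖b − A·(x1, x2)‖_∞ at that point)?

Iteration 1:
  x1 = (1 - (1.7)·0.0000) / (5.7) = 0.1754
  x2 = (-7 - (3)·0.0000) / (-4) = 1.7500
Residual b − A·x = (-2.9748, -0.5262); ∞-norm = 2.9748

2.9748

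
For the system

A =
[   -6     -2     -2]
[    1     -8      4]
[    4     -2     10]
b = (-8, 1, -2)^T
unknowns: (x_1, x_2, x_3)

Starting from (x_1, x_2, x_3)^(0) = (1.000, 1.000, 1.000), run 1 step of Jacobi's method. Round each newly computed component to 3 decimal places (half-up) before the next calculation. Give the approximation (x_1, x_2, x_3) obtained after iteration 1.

Iteration 1:
  x_1 = (-8 - (-2)·1.000 - (-2)·1.000) / (-6) = 0.667
  x_2 = (1 - (1)·1.000 - (4)·1.000) / (-8) = 0.500
  x_3 = (-2 - (4)·1.000 - (-2)·1.000) / (10) = -0.400

(0.667, 0.500, -0.400)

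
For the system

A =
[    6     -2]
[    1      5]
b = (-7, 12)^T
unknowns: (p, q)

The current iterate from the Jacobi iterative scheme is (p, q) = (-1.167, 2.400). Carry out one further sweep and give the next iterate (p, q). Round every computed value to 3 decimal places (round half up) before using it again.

(-0.367, 2.633)

One sweep:
  p = (-7 - (-2)·2.400) / (6) = -0.367
  q = (12 - (1)·-1.167) / (5) = 2.633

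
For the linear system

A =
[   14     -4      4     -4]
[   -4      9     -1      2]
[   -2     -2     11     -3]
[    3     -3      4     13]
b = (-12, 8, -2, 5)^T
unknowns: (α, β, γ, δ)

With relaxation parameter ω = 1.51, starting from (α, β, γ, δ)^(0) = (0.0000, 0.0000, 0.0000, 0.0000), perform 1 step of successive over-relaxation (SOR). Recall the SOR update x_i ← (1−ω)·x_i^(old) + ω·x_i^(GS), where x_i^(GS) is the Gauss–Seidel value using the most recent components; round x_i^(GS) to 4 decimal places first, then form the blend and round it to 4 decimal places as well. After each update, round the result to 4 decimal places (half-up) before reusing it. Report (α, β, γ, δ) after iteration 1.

Iteration 1:
  α: GS value = (-12 - (-4)·0.0000 - (4)·0.0000 - (-4)·0.0000) / (14) = -0.8571;  α ← (1−ω)·0.0000 + ω·-0.8571 = -1.2942
  β: GS value = (8 - (-4)·-1.2942 - (-1)·0.0000 - (2)·0.0000) / (9) = 0.3137;  β ← (1−ω)·0.0000 + ω·0.3137 = 0.4737
  γ: GS value = (-2 - (-2)·-1.2942 - (-2)·0.4737 - (-3)·0.0000) / (11) = -0.3310;  γ ← (1−ω)·0.0000 + ω·-0.3310 = -0.4998
  δ: GS value = (5 - (3)·-1.2942 - (-3)·0.4737 - (4)·-0.4998) / (13) = 0.9464;  δ ← (1−ω)·0.0000 + ω·0.9464 = 1.4291

(-1.2942, 0.4737, -0.4998, 1.4291)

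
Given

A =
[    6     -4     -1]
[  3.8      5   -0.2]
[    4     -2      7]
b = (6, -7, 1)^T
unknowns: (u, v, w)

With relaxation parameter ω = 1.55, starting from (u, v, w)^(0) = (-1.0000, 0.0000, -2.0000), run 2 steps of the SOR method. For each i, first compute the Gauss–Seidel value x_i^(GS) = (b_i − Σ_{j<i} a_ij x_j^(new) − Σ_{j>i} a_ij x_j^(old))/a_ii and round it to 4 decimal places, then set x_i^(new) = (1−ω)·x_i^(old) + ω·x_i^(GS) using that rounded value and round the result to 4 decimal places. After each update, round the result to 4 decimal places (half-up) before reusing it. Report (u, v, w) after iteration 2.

(-4.1156, 4.8465, 7.0706)

Iteration 1:
  u: GS value = (6 - (-4)·0.0000 - (-1)·-2.0000) / (6) = 0.6667;  u ← (1−ω)·-1.0000 + ω·0.6667 = 1.5834
  v: GS value = (-7 - (3.8)·1.5834 - (-0.2)·-2.0000) / (5) = -2.6834;  v ← (1−ω)·0.0000 + ω·-2.6834 = -4.1593
  w: GS value = (1 - (4)·1.5834 - (-2)·-4.1593) / (7) = -1.9503;  w ← (1−ω)·-2.0000 + ω·-1.9503 = -1.9230
Iteration 2:
  u: GS value = (6 - (-4)·-4.1593 - (-1)·-1.9230) / (6) = -2.0934;  u ← (1−ω)·1.5834 + ω·-2.0934 = -4.1156
  v: GS value = (-7 - (3.8)·-4.1156 - (-0.2)·-1.9230) / (5) = 1.6509;  v ← (1−ω)·-4.1593 + ω·1.6509 = 4.8465
  w: GS value = (1 - (4)·-4.1156 - (-2)·4.8465) / (7) = 3.8793;  w ← (1−ω)·-1.9230 + ω·3.8793 = 7.0706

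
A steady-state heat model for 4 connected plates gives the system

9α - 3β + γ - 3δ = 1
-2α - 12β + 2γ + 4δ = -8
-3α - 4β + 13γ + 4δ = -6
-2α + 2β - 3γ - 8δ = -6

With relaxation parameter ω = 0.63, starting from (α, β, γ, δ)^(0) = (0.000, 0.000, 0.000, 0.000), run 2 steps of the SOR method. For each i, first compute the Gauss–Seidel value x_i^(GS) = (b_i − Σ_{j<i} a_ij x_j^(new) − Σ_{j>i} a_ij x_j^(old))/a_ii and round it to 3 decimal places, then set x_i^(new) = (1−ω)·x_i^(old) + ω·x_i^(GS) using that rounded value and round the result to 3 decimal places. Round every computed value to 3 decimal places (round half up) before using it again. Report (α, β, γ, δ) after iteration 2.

(0.317, 0.639, -0.306, 0.808)

Iteration 1:
  α: GS value = (1 - (-3)·0.000 - (1)·0.000 - (-3)·0.000) / (9) = 0.111;  α ← (1−ω)·0.000 + ω·0.111 = 0.070
  β: GS value = (-8 - (-2)·0.070 - (2)·0.000 - (4)·0.000) / (-12) = 0.655;  β ← (1−ω)·0.000 + ω·0.655 = 0.413
  γ: GS value = (-6 - (-3)·0.070 - (-4)·0.413 - (4)·0.000) / (13) = -0.318;  γ ← (1−ω)·0.000 + ω·-0.318 = -0.200
  δ: GS value = (-6 - (-2)·0.070 - (2)·0.413 - (-3)·-0.200) / (-8) = 0.911;  δ ← (1−ω)·0.000 + ω·0.911 = 0.574
Iteration 2:
  α: GS value = (1 - (-3)·0.413 - (1)·-0.200 - (-3)·0.574) / (9) = 0.462;  α ← (1−ω)·0.070 + ω·0.462 = 0.317
  β: GS value = (-8 - (-2)·0.317 - (2)·-0.200 - (4)·0.574) / (-12) = 0.772;  β ← (1−ω)·0.413 + ω·0.772 = 0.639
  γ: GS value = (-6 - (-3)·0.317 - (-4)·0.639 - (4)·0.574) / (13) = -0.368;  γ ← (1−ω)·-0.200 + ω·-0.368 = -0.306
  δ: GS value = (-6 - (-2)·0.317 - (2)·0.639 - (-3)·-0.306) / (-8) = 0.945;  δ ← (1−ω)·0.574 + ω·0.945 = 0.808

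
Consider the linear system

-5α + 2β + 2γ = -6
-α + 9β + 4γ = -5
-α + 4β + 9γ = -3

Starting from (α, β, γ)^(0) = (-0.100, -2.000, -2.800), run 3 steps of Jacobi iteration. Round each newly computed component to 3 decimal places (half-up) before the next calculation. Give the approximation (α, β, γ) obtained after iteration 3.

Iteration 1:
  α = (-6 - (2)·-2.000 - (2)·-2.800) / (-5) = -0.720
  β = (-5 - (-1)·-0.100 - (4)·-2.800) / (9) = 0.678
  γ = (-3 - (-1)·-0.100 - (4)·-2.000) / (9) = 0.544
Iteration 2:
  α = (-6 - (2)·0.678 - (2)·0.544) / (-5) = 1.689
  β = (-5 - (-1)·-0.720 - (4)·0.544) / (9) = -0.877
  γ = (-3 - (-1)·-0.720 - (4)·0.678) / (9) = -0.715
Iteration 3:
  α = (-6 - (2)·-0.877 - (2)·-0.715) / (-5) = 0.563
  β = (-5 - (-1)·1.689 - (4)·-0.715) / (9) = -0.050
  γ = (-3 - (-1)·1.689 - (4)·-0.877) / (9) = 0.244

(0.563, -0.050, 0.244)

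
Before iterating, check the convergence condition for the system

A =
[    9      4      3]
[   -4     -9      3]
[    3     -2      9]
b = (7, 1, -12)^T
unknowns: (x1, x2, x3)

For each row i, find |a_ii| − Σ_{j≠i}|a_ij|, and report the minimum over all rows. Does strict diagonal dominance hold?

row 1: |9| − (4+3) = 2
row 2: |-9| − (4+3) = 2
row 3: |9| − (3+2) = 4
minimum over rows = 2 → strictly diagonally dominant (convergence guaranteed)

2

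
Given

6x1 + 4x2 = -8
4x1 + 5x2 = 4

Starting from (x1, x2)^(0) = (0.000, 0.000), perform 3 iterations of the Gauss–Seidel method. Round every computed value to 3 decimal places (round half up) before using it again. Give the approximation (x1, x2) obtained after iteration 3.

(-3.241, 3.393)

Iteration 1:
  x1 = (-8 - (4)·0.000) / (6) = -1.333
  x2 = (4 - (4)·-1.333) / (5) = 1.866
Iteration 2:
  x1 = (-8 - (4)·1.866) / (6) = -2.577
  x2 = (4 - (4)·-2.577) / (5) = 2.862
Iteration 3:
  x1 = (-8 - (4)·2.862) / (6) = -3.241
  x2 = (4 - (4)·-3.241) / (5) = 3.393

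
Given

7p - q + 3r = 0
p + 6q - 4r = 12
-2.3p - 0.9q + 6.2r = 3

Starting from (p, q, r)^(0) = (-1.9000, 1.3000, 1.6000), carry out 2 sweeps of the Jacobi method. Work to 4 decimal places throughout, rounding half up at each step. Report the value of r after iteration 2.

0.7895

Iteration 1:
  p = (0 - (-1)·1.3000 - (3)·1.6000) / (7) = -0.5000
  q = (12 - (1)·-1.9000 - (-4)·1.6000) / (6) = 3.3833
  r = (3 - (-2.3)·-1.9000 - (-0.9)·1.3000) / (6.2) = -0.0323
Iteration 2:
  p = (0 - (-1)·3.3833 - (3)·-0.0323) / (7) = 0.4972
  q = (12 - (1)·-0.5000 - (-4)·-0.0323) / (6) = 2.0618
  r = (3 - (-2.3)·-0.5000 - (-0.9)·3.3833) / (6.2) = 0.7895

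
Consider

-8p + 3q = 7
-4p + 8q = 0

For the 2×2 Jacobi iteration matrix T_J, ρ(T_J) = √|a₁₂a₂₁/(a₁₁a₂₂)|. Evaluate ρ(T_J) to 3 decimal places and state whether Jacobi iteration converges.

a₁₂a₂₁/(a₁₁a₂₂) = (3)·(-4) / ((-8)·(8)) = 0.187500
ρ = √|0.187500| = √0.187500 = 0.433
ρ < 1, so Jacobi converges

0.433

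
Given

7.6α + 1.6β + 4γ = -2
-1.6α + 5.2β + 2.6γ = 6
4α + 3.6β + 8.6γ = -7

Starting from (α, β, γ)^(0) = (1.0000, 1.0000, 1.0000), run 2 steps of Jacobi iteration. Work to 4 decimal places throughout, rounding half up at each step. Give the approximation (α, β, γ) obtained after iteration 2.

(0.4279, 1.6950, -0.7513)

Iteration 1:
  α = (-2 - (1.6)·1.0000 - (4)·1.0000) / (7.6) = -1.0000
  β = (6 - (-1.6)·1.0000 - (2.6)·1.0000) / (5.2) = 0.9615
  γ = (-7 - (4)·1.0000 - (3.6)·1.0000) / (8.6) = -1.6977
Iteration 2:
  α = (-2 - (1.6)·0.9615 - (4)·-1.6977) / (7.6) = 0.4279
  β = (6 - (-1.6)·-1.0000 - (2.6)·-1.6977) / (5.2) = 1.6950
  γ = (-7 - (4)·-1.0000 - (3.6)·0.9615) / (8.6) = -0.7513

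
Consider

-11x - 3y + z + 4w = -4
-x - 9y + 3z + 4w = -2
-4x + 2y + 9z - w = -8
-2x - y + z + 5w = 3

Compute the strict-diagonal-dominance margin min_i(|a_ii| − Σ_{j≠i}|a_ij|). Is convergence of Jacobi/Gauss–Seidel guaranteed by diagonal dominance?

row 1: |-11| − (3+1+4) = 3
row 2: |-9| − (1+3+4) = 1
row 3: |9| − (4+2+1) = 2
row 4: |5| − (2+1+1) = 1
minimum over rows = 1 → strictly diagonally dominant (convergence guaranteed)

1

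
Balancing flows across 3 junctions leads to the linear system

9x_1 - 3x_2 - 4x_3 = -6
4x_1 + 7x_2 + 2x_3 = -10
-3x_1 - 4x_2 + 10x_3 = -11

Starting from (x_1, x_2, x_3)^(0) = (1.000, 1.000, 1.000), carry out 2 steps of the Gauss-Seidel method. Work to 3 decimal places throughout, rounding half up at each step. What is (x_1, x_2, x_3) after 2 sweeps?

Iteration 1:
  x_1 = (-6 - (-3)·1.000 - (-4)·1.000) / (9) = 0.111
  x_2 = (-10 - (4)·0.111 - (2)·1.000) / (7) = -1.778
  x_3 = (-11 - (-3)·0.111 - (-4)·-1.778) / (10) = -1.778
Iteration 2:
  x_1 = (-6 - (-3)·-1.778 - (-4)·-1.778) / (9) = -2.050
  x_2 = (-10 - (4)·-2.050 - (2)·-1.778) / (7) = 0.251
  x_3 = (-11 - (-3)·-2.050 - (-4)·0.251) / (10) = -1.615

(-2.050, 0.251, -1.615)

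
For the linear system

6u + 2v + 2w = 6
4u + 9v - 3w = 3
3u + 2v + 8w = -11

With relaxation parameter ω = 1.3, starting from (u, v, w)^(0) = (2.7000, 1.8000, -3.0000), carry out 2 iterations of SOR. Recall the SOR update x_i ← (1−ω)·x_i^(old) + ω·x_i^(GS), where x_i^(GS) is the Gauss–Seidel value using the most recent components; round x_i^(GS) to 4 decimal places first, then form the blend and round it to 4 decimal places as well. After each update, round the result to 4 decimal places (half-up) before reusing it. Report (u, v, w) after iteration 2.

Iteration 1:
  u: GS value = (6 - (2)·1.8000 - (2)·-3.0000) / (6) = 1.4000;  u ← (1−ω)·2.7000 + ω·1.4000 = 1.0100
  v: GS value = (3 - (4)·1.0100 - (-3)·-3.0000) / (9) = -1.1156;  v ← (1−ω)·1.8000 + ω·-1.1156 = -1.9903
  w: GS value = (-11 - (3)·1.0100 - (2)·-1.9903) / (8) = -1.2562;  w ← (1−ω)·-3.0000 + ω·-1.2562 = -0.7331
Iteration 2:
  u: GS value = (6 - (2)·-1.9903 - (2)·-0.7331) / (6) = 1.9078;  u ← (1−ω)·1.0100 + ω·1.9078 = 2.1771
  v: GS value = (3 - (4)·2.1771 - (-3)·-0.7331) / (9) = -0.8786;  v ← (1−ω)·-1.9903 + ω·-0.8786 = -0.5451
  w: GS value = (-11 - (3)·2.1771 - (2)·-0.5451) / (8) = -2.0551;  w ← (1−ω)·-0.7331 + ω·-2.0551 = -2.4517

(2.1771, -0.5451, -2.4517)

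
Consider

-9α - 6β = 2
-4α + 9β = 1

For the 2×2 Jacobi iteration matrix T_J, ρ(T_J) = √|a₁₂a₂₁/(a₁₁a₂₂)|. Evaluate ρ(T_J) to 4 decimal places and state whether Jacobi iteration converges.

0.5443

a₁₂a₂₁/(a₁₁a₂₂) = (-6)·(-4) / ((-9)·(9)) = -0.296296
ρ = √|-0.296296| = √0.296296 = 0.5443
ρ < 1, so Jacobi converges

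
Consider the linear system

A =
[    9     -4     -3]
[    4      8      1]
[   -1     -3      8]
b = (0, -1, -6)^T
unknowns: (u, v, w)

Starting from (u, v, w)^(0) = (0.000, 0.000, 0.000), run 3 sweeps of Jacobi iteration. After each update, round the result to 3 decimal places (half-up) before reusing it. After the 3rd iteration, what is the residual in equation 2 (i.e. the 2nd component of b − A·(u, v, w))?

Iteration 1:
  u = (0 - (-4)·0.000 - (-3)·0.000) / (9) = 0.000
  v = (-1 - (4)·0.000 - (1)·0.000) / (8) = -0.125
  w = (-6 - (-1)·0.000 - (-3)·0.000) / (8) = -0.750
Iteration 2:
  u = (0 - (-4)·-0.125 - (-3)·-0.750) / (9) = -0.306
  v = (-1 - (4)·0.000 - (1)·-0.750) / (8) = -0.031
  w = (-6 - (-1)·0.000 - (-3)·-0.125) / (8) = -0.797
Iteration 3:
  u = (0 - (-4)·-0.031 - (-3)·-0.797) / (9) = -0.279
  v = (-1 - (4)·-0.306 - (1)·-0.797) / (8) = 0.128
  w = (-6 - (-1)·-0.306 - (-3)·-0.031) / (8) = -0.800
Residual b − A·x = (0.623, -0.108, 0.505)

-0.108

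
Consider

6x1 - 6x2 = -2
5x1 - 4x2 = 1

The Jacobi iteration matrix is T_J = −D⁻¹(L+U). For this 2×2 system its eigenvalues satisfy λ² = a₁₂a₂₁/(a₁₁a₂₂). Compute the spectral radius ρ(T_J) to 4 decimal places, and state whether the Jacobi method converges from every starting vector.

a₁₂a₂₁/(a₁₁a₂₂) = (-6)·(5) / ((6)·(-4)) = 1.250000
ρ = √|1.250000| = √1.250000 = 1.1180
ρ > 1, so Jacobi diverges

1.1180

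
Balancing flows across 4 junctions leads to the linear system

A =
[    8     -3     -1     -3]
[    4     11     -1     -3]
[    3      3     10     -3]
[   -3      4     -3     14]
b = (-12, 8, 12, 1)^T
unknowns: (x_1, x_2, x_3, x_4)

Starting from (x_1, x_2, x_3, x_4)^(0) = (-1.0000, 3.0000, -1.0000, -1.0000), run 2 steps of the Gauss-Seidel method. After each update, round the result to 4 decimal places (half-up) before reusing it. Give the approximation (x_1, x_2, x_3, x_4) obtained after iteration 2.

Iteration 1:
  x_1 = (-12 - (-3)·3.0000 - (-1)·-1.0000 - (-3)·-1.0000) / (8) = -0.8750
  x_2 = (8 - (4)·-0.8750 - (-1)·-1.0000 - (-3)·-1.0000) / (11) = 0.6818
  x_3 = (12 - (3)·-0.8750 - (3)·0.6818 - (-3)·-1.0000) / (10) = 0.9580
  x_4 = (1 - (-3)·-0.8750 - (4)·0.6818 - (-3)·0.9580) / (14) = -0.1056
Iteration 2:
  x_1 = (-12 - (-3)·0.6818 - (-1)·0.9580 - (-3)·-0.1056) / (8) = -1.1642
  x_2 = (8 - (4)·-1.1642 - (-1)·0.9580 - (-3)·-0.1056) / (11) = 1.2089
  x_3 = (12 - (3)·-1.1642 - (3)·1.2089 - (-3)·-0.1056) / (10) = 1.1549
  x_4 = (1 - (-3)·-1.1642 - (4)·1.2089 - (-3)·1.1549) / (14) = -0.2760

(-1.1642, 1.2089, 1.1549, -0.2760)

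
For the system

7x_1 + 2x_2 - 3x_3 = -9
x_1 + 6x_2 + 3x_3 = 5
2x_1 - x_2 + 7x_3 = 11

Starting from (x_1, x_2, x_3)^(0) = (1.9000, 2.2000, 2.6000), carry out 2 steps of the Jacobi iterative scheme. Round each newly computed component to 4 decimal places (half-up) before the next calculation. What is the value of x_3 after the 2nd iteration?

1.6881

Iteration 1:
  x_1 = (-9 - (2)·2.2000 - (-3)·2.6000) / (7) = -0.8000
  x_2 = (5 - (1)·1.9000 - (3)·2.6000) / (6) = -0.7833
  x_3 = (11 - (2)·1.9000 - (-1)·2.2000) / (7) = 1.3429
Iteration 2:
  x_1 = (-9 - (2)·-0.7833 - (-3)·1.3429) / (7) = -0.4864
  x_2 = (5 - (1)·-0.8000 - (3)·1.3429) / (6) = 0.2952
  x_3 = (11 - (2)·-0.8000 - (-1)·-0.7833) / (7) = 1.6881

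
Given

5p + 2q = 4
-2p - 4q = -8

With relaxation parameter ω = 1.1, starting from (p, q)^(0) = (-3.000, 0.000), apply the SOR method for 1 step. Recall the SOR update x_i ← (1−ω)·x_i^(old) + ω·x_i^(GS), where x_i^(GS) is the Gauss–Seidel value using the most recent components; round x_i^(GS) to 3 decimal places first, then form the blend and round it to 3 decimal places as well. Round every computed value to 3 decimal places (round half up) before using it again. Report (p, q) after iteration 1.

Iteration 1:
  p: GS value = (4 - (2)·0.000) / (5) = 0.800;  p ← (1−ω)·-3.000 + ω·0.800 = 1.180
  q: GS value = (-8 - (-2)·1.180) / (-4) = 1.410;  q ← (1−ω)·0.000 + ω·1.410 = 1.551

(1.180, 1.551)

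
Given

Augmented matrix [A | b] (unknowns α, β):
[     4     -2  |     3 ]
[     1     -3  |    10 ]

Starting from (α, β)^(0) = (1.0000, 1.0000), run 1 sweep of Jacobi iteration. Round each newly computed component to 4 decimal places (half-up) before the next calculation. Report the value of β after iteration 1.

-3.0000

Iteration 1:
  α = (3 - (-2)·1.0000) / (4) = 1.2500
  β = (10 - (1)·1.0000) / (-3) = -3.0000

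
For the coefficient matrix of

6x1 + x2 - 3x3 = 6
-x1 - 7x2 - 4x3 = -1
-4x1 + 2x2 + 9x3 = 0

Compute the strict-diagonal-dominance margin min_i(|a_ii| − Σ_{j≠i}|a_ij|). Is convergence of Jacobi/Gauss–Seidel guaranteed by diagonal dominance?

row 1: |6| − (1+3) = 2
row 2: |-7| − (1+4) = 2
row 3: |9| − (4+2) = 3
minimum over rows = 2 → strictly diagonally dominant (convergence guaranteed)

2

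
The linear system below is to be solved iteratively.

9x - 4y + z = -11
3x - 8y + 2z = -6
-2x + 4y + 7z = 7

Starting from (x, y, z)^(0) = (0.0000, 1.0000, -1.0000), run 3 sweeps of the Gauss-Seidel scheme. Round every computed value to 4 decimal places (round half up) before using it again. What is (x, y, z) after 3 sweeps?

Iteration 1:
  x = (-11 - (-4)·1.0000 - (1)·-1.0000) / (9) = -0.6667
  y = (-6 - (3)·-0.6667 - (2)·-1.0000) / (-8) = 0.2500
  z = (7 - (-2)·-0.6667 - (4)·0.2500) / (7) = 0.6667
Iteration 2:
  x = (-11 - (-4)·0.2500 - (1)·0.6667) / (9) = -1.1852
  y = (-6 - (3)·-1.1852 - (2)·0.6667) / (-8) = 0.4722
  z = (7 - (-2)·-1.1852 - (4)·0.4722) / (7) = 0.3915
Iteration 3:
  x = (-11 - (-4)·0.4722 - (1)·0.3915) / (9) = -1.0559
  y = (-6 - (3)·-1.0559 - (2)·0.3915) / (-8) = 0.4519
  z = (7 - (-2)·-1.0559 - (4)·0.4519) / (7) = 0.4401

(-1.0559, 0.4519, 0.4401)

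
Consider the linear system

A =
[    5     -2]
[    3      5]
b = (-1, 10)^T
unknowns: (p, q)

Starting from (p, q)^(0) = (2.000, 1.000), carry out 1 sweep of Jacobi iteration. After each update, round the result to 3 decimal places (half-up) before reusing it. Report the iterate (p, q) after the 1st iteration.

Iteration 1:
  p = (-1 - (-2)·1.000) / (5) = 0.200
  q = (10 - (3)·2.000) / (5) = 0.800

(0.200, 0.800)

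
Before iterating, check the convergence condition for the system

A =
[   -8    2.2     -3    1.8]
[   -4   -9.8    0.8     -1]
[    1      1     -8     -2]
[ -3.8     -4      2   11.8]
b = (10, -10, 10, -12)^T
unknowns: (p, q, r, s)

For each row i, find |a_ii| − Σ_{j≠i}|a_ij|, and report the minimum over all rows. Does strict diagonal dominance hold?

1

row 1: |-8| − (2.2+3+1.8) = 1
row 2: |-9.8| − (4+0.8+1) = 4
row 3: |-8| − (1+1+2) = 4
row 4: |11.8| − (3.8+4+2) = 2
minimum over rows = 1 → strictly diagonally dominant (convergence guaranteed)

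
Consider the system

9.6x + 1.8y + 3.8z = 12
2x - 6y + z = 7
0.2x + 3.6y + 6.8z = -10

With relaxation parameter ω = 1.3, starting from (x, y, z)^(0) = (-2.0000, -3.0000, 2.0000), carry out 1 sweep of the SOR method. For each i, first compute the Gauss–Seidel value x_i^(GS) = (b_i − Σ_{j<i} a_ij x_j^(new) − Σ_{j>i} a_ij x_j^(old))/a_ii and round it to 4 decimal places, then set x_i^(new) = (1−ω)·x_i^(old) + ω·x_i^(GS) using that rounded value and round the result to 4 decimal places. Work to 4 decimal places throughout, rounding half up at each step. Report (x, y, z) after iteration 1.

Iteration 1:
  x: GS value = (12 - (1.8)·-3.0000 - (3.8)·2.0000) / (9.6) = 1.0208;  x ← (1−ω)·-2.0000 + ω·1.0208 = 1.9270
  y: GS value = (7 - (2)·1.9270 - (1)·2.0000) / (-6) = -0.1910;  y ← (1−ω)·-3.0000 + ω·-0.1910 = 0.6517
  z: GS value = (-10 - (0.2)·1.9270 - (3.6)·0.6517) / (6.8) = -1.8723;  z ← (1−ω)·2.0000 + ω·-1.8723 = -3.0340

(1.9270, 0.6517, -3.0340)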